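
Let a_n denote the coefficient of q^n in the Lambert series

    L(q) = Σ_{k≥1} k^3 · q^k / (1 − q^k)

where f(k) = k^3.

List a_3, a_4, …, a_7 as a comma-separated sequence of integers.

q^3  k|3↦f(k): 1:1 3:27  a_3=28
d|4:{4,2,1}  Σf=64+8+1=73
q^5  k|5↦f(k): 1:1 5:125  a_5=126
n=6: 6·1 3·2 2·3 1·6  f→[216+27+8+1]=252
n=7: 1·7 7·1  f→[1+343]=344

28, 73, 126, 252, 344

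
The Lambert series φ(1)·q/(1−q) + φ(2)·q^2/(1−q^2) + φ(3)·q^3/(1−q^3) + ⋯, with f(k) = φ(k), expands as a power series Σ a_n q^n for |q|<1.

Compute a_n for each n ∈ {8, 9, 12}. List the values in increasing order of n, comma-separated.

n=8: 8·1 4·2 2·4 1·8  φ→[4+2+1+1]=8
[q^9] φ(9)=6,φ(3)=2,φ(1)=1 ⇒ 9
[q^12] φ(12)=4,φ(6)=2,φ(4)=2,φ(3)=2,φ(2)=1,φ(1)=1 ⇒ 12

8, 9, 12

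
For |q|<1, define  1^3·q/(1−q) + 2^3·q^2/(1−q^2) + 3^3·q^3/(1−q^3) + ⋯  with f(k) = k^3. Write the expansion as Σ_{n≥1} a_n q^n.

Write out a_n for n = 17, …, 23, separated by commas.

[q^17] f(1)=1,f(17)=4913 ⇒ 4914
d|18:{1,2,3,6,9,18}  Σf=1+8+27+216+729+5832=6813
q^19  k|19↦f(k): 1:1 19:6859  a_19=6860
[q^20] f(20)=8000,f(10)=1000,f(5)=125,f(4)=64,f(2)=8,f(1)=1 ⇒ 9198
[q^21] f(21)=9261,f(7)=343,f(3)=27,f(1)=1 ⇒ 9632
n=22: 22·1 11·2 2·11 1·22  f→[10648+1331+8+1]=11988
q^23  k|23↦f(k): 1:1 23:12167  a_23=12168

4914, 6813, 6860, 9198, 9632, 11988, 12168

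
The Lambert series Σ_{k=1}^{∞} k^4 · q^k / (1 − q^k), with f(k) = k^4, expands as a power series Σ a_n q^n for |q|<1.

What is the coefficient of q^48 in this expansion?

n=48: 48·1 24·2 16·3 12·4 8·6 6·8 4·12 3·16 2·24 1·48  f→[5308416+331776+65536+20736+4096+1296+256+81+16+1]=5732210

a_48 = 5732210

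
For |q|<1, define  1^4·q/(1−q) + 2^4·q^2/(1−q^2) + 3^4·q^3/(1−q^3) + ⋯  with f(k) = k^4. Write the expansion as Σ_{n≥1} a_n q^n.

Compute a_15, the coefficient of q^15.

n=15: 15·1 5·3 3·5 1·15  f→[50625+625+81+1]=51332

a_15 = 51332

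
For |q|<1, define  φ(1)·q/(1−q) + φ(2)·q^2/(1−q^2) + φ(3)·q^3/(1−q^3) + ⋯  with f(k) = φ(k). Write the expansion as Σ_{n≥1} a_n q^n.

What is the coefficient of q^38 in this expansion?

n=38: 38·1 19·2 2·19 1·38  φ→[18+18+1+1]=38

a_38 = 38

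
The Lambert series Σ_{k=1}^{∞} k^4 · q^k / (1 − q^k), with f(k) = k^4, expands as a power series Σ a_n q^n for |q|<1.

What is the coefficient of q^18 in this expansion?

a_18 = 112931

q^18  k|18↦f(k): 18:104976 9:6561 6:1296 3:81 2:16 1:1  a_18=112931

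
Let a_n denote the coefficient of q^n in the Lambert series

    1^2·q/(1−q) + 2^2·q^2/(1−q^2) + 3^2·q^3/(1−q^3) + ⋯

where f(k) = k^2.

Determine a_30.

a_30 = 1300

n=30: 1·30 2·15 3·10 5·6 6·5 10·3 15·2 30·1  f→[1+4+9+25+36+100+225+900]=1300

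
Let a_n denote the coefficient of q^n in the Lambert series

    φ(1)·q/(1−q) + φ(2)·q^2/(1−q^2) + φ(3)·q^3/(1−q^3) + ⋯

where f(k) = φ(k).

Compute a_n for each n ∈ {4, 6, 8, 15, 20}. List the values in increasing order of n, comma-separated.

n=4: 4·1 2·2 1·4  φ→[2+1+1]=4
q^6  k|6↦φ(k): 6:2 3:2 2:1 1:1  a_6=6
d|8:{8,4,2,1}  Σφ=4+2+1+1=8
[q^15] φ(15)=8,φ(5)=4,φ(3)=2,φ(1)=1 ⇒ 15
[q^20] φ(1)=1,φ(2)=1,φ(4)=2,φ(5)=4,φ(10)=4,φ(20)=8 ⇒ 20

4, 6, 8, 15, 20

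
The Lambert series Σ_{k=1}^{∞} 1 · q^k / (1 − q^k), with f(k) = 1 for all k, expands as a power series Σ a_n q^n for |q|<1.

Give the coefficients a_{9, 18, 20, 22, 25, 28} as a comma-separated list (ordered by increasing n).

[q^9] f(9)=1,f(3)=1,f(1)=1 ⇒ 3
[q^18] f(1)=1,f(2)=1,f(3)=1,f(6)=1,f(9)=1,f(18)=1 ⇒ 6
d|20:{1,2,4,5,10,20}  Σf=1+1+1+1+1+1=6
q^22  k|22↦f(k): 22:1 11:1 2:1 1:1  a_22=4
d|25:{1,5,25}  Σf=1+1+1=3
n=28: 1·28 2·14 4·7 7·4 14·2 28·1  f→[1+1+1+1+1+1]=6

3, 6, 6, 4, 3, 6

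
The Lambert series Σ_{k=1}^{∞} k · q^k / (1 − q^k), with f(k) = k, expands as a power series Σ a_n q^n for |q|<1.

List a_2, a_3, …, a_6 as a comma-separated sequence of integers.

[q^2] f(2)=2,f(1)=1 ⇒ 3
n=3: 3·1 1·3  f→[3+1]=4
d|4:{1,2,4}  Σf=1+2+4=7
q^5  k|5↦f(k): 1:1 5:5  a_5=6
[q^6] f(1)=1,f(2)=2,f(3)=3,f(6)=6 ⇒ 12

3, 4, 7, 6, 12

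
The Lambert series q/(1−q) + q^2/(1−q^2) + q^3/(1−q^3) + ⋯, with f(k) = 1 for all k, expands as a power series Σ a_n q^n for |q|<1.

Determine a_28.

q^28  k|28↦f(k): 28:1 14:1 7:1 4:1 2:1 1:1  a_28=6

a_28 = 6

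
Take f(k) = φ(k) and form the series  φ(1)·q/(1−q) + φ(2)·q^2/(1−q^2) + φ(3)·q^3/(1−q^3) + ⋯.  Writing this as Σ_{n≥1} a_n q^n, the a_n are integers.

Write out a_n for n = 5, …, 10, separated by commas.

n=5: 1·5 5·1  φ→[1+4]=5
n=6: 6·1 3·2 2·3 1·6  φ→[2+2+1+1]=6
n=7: 7·1 1·7  φ→[6+1]=7
q^8  k|8↦φ(k): 1:1 2:1 4:2 8:4  a_8=8
n=9: 9·1 3·3 1·9  φ→[6+2+1]=9
q^10  k|10↦φ(k): 10:4 5:4 2:1 1:1  a_10=10

5, 6, 7, 8, 9, 10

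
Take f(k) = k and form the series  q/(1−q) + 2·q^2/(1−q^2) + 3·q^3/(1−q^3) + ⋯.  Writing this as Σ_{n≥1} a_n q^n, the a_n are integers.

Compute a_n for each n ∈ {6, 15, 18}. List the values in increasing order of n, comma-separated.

d|6:{6,3,2,1}  Σf=6+3+2+1=12
[q^15] f(1)=1,f(3)=3,f(5)=5,f(15)=15 ⇒ 24
[q^18] f(18)=18,f(9)=9,f(6)=6,f(3)=3,f(2)=2,f(1)=1 ⇒ 39

12, 24, 39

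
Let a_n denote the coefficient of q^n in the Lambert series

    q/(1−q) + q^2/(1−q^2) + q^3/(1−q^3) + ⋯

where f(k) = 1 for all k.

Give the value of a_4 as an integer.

d|4:{4,2,1}  Σf=1+1+1=3

a_4 = 3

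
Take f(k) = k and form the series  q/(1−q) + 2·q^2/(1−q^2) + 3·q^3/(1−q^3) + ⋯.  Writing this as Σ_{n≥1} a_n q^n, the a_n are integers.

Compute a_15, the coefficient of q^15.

a_15 = 24

d|15:{1,3,5,15}  Σf=1+3+5+15=24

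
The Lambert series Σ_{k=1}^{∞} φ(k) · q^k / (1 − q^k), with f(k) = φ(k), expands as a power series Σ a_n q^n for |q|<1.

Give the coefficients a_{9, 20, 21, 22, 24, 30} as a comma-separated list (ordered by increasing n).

q^9  k|9↦φ(k): 1:1 3:2 9:6  a_9=9
n=20: 20·1 10·2 5·4 4·5 2·10 1·20  φ→[8+4+4+2+1+1]=20
n=21: 21·1 7·3 3·7 1·21  φ→[12+6+2+1]=21
n=22: 1·22 2·11 11·2 22·1  φ→[1+1+10+10]=22
q^24  k|24↦φ(k): 1:1 2:1 3:2 4:2 6:2 8:4 12:4 24:8  a_24=24
d|30:{1,2,3,5,6,10,15,30}  Σφ=1+1+2+4+2+4+8+8=30

9, 20, 21, 22, 24, 30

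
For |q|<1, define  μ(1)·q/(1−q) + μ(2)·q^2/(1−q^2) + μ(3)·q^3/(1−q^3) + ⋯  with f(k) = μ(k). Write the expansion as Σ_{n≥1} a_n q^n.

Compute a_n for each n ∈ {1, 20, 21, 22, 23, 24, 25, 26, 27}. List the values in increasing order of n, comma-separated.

1, 0, 0, 0, 0, 0, 0, 0, 0

d|1:{1}  Σμ=1=1
n=20: 20·1 10·2 5·4 4·5 2·10 1·20  μ→[0+1+(-1)+0+(-1)+1]=0
n=21: 21·1 7·3 3·7 1·21  μ→[1+(-1)+(-1)+1]=0
q^22  k|22↦μ(k): 22:1 11:-1 2:-1 1:1  a_22=0
n=23: 23·1 1·23  μ→[(-1)+1]=0
n=24: 1·24 2·12 3·8 4·6 6·4 8·3 12·2 24·1  μ→[1+(-1)+(-1)+0+1+0+0+0]=0
n=25: 1·25 5·5 25·1  μ→[1+(-1)+0]=0
d|26:{26,13,2,1}  Σμ=1+(-1)+(-1)+1=0
q^27  k|27↦μ(k): 27:0 9:0 3:-1 1:1  a_27=0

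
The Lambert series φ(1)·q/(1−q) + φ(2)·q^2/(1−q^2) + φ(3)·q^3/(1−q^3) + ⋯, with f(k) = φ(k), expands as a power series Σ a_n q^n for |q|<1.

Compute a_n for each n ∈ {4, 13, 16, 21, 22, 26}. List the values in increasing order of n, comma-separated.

q^4  k|4↦φ(k): 1:1 2:1 4:2  a_4=4
q^13  k|13↦φ(k): 13:12 1:1  a_13=13
[q^16] φ(1)=1,φ(2)=1,φ(4)=2,φ(8)=4,φ(16)=8 ⇒ 16
d|21:{21,7,3,1}  Σφ=12+6+2+1=21
q^22  k|22↦φ(k): 1:1 2:1 11:10 22:10  a_22=22
n=26: 1·26 2·13 13·2 26·1  φ→[1+1+12+12]=26

4, 13, 16, 21, 22, 26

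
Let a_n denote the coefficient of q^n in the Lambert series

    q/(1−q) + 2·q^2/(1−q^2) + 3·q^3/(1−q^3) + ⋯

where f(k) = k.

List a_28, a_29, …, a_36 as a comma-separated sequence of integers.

56, 30, 72, 32, 63, 48, 54, 48, 91

d|28:{28,14,7,4,2,1}  Σf=28+14+7+4+2+1=56
q^29  k|29↦f(k): 1:1 29:29  a_29=30
[q^30] f(30)=30,f(15)=15,f(10)=10,f(6)=6,f(5)=5,f(3)=3,f(2)=2,f(1)=1 ⇒ 72
[q^31] f(31)=31,f(1)=1 ⇒ 32
d|32:{1,2,4,8,16,32}  Σf=1+2+4+8+16+32=63
d|33:{33,11,3,1}  Σf=33+11+3+1=48
n=34: 1·34 2·17 17·2 34·1  f→[1+2+17+34]=54
n=35: 35·1 7·5 5·7 1·35  f→[35+7+5+1]=48
q^36  k|36↦f(k): 1:1 2:2 3:3 4:4 6:6 9:9 12:12 18:18 36:36  a_36=91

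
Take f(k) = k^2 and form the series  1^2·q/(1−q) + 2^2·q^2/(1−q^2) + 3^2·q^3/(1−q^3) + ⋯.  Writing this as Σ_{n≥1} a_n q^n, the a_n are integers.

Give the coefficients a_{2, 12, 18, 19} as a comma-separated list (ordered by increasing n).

5, 210, 455, 362

[q^2] f(1)=1,f(2)=4 ⇒ 5
q^12  k|12↦f(k): 12:144 6:36 4:16 3:9 2:4 1:1  a_12=210
[q^18] f(18)=324,f(9)=81,f(6)=36,f(3)=9,f(2)=4,f(1)=1 ⇒ 455
q^19  k|19↦f(k): 19:361 1:1  a_19=362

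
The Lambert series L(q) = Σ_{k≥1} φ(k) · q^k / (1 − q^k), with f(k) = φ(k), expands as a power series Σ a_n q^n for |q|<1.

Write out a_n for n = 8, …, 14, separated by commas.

q^8  k|8↦φ(k): 8:4 4:2 2:1 1:1  a_8=8
[q^9] φ(1)=1,φ(3)=2,φ(9)=6 ⇒ 9
q^10  k|10↦φ(k): 1:1 2:1 5:4 10:4  a_10=10
q^11  k|11↦φ(k): 1:1 11:10  a_11=11
n=12: 1·12 2·6 3·4 4·3 6·2 12·1  φ→[1+1+2+2+2+4]=12
[q^13] φ(1)=1,φ(13)=12 ⇒ 13
d|14:{1,2,7,14}  Σφ=1+1+6+6=14

8, 9, 10, 11, 12, 13, 14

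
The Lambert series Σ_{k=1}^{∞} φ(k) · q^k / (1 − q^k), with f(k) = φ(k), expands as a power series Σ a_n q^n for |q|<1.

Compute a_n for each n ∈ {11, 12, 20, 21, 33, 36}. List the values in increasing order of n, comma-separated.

n=11: 11·1 1·11  φ→[10+1]=11
n=12: 1·12 2·6 3·4 4·3 6·2 12·1  φ→[1+1+2+2+2+4]=12
q^20  k|20↦φ(k): 1:1 2:1 4:2 5:4 10:4 20:8  a_20=20
n=21: 1·21 3·7 7·3 21·1  φ→[1+2+6+12]=21
[q^33] φ(33)=20,φ(11)=10,φ(3)=2,φ(1)=1 ⇒ 33
n=36: 36·1 18·2 12·3 9·4 6·6 4·9 3·12 2·18 1·36  φ→[12+6+4+6+2+2+2+1+1]=36

11, 12, 20, 21, 33, 36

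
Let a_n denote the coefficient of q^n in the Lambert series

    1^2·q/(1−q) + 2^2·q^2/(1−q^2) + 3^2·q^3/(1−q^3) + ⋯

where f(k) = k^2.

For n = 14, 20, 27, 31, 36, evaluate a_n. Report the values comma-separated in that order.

250, 546, 820, 962, 1911

[q^14] f(14)=196,f(7)=49,f(2)=4,f(1)=1 ⇒ 250
q^20  k|20↦f(k): 1:1 2:4 4:16 5:25 10:100 20:400  a_20=546
n=27: 27·1 9·3 3·9 1·27  f→[729+81+9+1]=820
d|31:{1,31}  Σf=1+961=962
[q^36] f(36)=1296,f(18)=324,f(12)=144,f(9)=81,f(6)=36,f(4)=16,f(3)=9,f(2)=4,f(1)=1 ⇒ 1911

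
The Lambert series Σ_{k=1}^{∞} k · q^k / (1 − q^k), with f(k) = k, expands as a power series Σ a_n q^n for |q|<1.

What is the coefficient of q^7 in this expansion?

d|7:{7,1}  Σf=7+1=8

a_7 = 8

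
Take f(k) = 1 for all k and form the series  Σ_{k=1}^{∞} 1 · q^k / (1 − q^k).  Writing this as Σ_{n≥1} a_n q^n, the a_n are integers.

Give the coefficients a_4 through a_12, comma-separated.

3, 2, 4, 2, 4, 3, 4, 2, 6

q^4  k|4↦f(k): 1:1 2:1 4:1  a_4=3
d|5:{5,1}  Σf=1+1=2
q^6  k|6↦f(k): 6:1 3:1 2:1 1:1  a_6=4
[q^7] f(7)=1,f(1)=1 ⇒ 2
q^8  k|8↦f(k): 8:1 4:1 2:1 1:1  a_8=4
d|9:{1,3,9}  Σf=1+1+1=3
d|10:{1,2,5,10}  Σf=1+1+1+1=4
q^11  k|11↦f(k): 1:1 11:1  a_11=2
q^12  k|12↦f(k): 1:1 2:1 3:1 4:1 6:1 12:1  a_12=6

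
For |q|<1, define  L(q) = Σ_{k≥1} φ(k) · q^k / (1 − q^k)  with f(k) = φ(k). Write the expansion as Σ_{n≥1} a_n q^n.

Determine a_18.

q^18  k|18↦φ(k): 1:1 2:1 3:2 6:2 9:6 18:6  a_18=18

a_18 = 18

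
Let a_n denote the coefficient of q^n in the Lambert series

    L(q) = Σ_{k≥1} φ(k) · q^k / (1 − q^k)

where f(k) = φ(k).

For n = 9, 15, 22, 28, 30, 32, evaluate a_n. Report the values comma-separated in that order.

d|9:{9,3,1}  Σφ=6+2+1=9
q^15  k|15↦φ(k): 1:1 3:2 5:4 15:8  a_15=15
n=22: 22·1 11·2 2·11 1·22  φ→[10+10+1+1]=22
d|28:{1,2,4,7,14,28}  Σφ=1+1+2+6+6+12=28
[q^30] φ(30)=8,φ(15)=8,φ(10)=4,φ(6)=2,φ(5)=4,φ(3)=2,φ(2)=1,φ(1)=1 ⇒ 30
d|32:{1,2,4,8,16,32}  Σφ=1+1+2+4+8+16=32

9, 15, 22, 28, 30, 32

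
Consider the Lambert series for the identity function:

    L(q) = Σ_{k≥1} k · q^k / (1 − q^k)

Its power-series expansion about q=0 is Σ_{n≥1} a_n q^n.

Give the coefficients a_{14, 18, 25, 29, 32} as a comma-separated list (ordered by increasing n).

24, 39, 31, 30, 63

n=14: 14·1 7·2 2·7 1·14  f→[14+7+2+1]=24
q^18  k|18↦f(k): 18:18 9:9 6:6 3:3 2:2 1:1  a_18=39
d|25:{1,5,25}  Σf=1+5+25=31
n=29: 29·1 1·29  f→[29+1]=30
[q^32] f(1)=1,f(2)=2,f(4)=4,f(8)=8,f(16)=16,f(32)=32 ⇒ 63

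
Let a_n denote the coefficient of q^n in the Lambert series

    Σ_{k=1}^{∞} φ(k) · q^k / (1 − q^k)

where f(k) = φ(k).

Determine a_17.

n=17: 17·1 1·17  φ→[16+1]=17

a_17 = 17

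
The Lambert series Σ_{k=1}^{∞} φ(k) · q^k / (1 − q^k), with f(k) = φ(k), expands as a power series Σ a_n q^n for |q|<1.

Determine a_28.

q^28  k|28↦φ(k): 28:12 14:6 7:6 4:2 2:1 1:1  a_28=28

a_28 = 28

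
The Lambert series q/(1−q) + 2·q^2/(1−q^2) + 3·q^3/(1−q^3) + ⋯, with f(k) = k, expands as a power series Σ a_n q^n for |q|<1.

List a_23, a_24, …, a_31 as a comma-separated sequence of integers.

24, 60, 31, 42, 40, 56, 30, 72, 32

n=23: 1·23 23·1  f→[1+23]=24
n=24: 24·1 12·2 8·3 6·4 4·6 3·8 2·12 1·24  f→[24+12+8+6+4+3+2+1]=60
d|25:{25,5,1}  Σf=25+5+1=31
q^26  k|26↦f(k): 26:26 13:13 2:2 1:1  a_26=42
[q^27] f(27)=27,f(9)=9,f(3)=3,f(1)=1 ⇒ 40
n=28: 28·1 14·2 7·4 4·7 2·14 1·28  f→[28+14+7+4+2+1]=56
n=29: 1·29 29·1  f→[1+29]=30
n=30: 1·30 2·15 3·10 5·6 6·5 10·3 15·2 30·1  f→[1+2+3+5+6+10+15+30]=72
q^31  k|31↦f(k): 1:1 31:31  a_31=32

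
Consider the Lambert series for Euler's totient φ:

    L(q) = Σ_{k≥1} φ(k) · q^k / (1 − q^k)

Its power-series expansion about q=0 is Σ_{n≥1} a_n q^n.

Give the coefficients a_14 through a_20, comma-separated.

[q^14] φ(1)=1,φ(2)=1,φ(7)=6,φ(14)=6 ⇒ 14
[q^15] φ(1)=1,φ(3)=2,φ(5)=4,φ(15)=8 ⇒ 15
d|16:{16,8,4,2,1}  Σφ=8+4+2+1+1=16
d|17:{17,1}  Σφ=16+1=17
n=18: 18·1 9·2 6·3 3·6 2·9 1·18  φ→[6+6+2+2+1+1]=18
n=19: 1·19 19·1  φ→[1+18]=19
q^20  k|20↦φ(k): 1:1 2:1 4:2 5:4 10:4 20:8  a_20=20

14, 15, 16, 17, 18, 19, 20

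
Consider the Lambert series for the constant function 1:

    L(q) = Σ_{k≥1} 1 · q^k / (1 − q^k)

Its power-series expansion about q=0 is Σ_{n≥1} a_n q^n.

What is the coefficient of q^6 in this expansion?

a_6 = 4

n=6: 6·1 3·2 2·3 1·6  f→[1+1+1+1]=4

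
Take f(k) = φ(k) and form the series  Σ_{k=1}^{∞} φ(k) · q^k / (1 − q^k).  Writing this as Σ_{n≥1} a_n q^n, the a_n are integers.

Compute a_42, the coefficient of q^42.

[q^42] φ(42)=12,φ(21)=12,φ(14)=6,φ(7)=6,φ(6)=2,φ(3)=2,φ(2)=1,φ(1)=1 ⇒ 42

a_42 = 42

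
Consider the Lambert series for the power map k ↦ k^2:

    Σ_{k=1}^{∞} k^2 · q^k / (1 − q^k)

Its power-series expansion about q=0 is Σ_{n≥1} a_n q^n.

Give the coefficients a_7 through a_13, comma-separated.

d|7:{7,1}  Σf=49+1=50
[q^8] f(1)=1,f(2)=4,f(4)=16,f(8)=64 ⇒ 85
n=9: 9·1 3·3 1·9  f→[81+9+1]=91
d|10:{10,5,2,1}  Σf=100+25+4+1=130
[q^11] f(11)=121,f(1)=1 ⇒ 122
d|12:{1,2,3,4,6,12}  Σf=1+4+9+16+36+144=210
[q^13] f(13)=169,f(1)=1 ⇒ 170

50, 85, 91, 130, 122, 210, 170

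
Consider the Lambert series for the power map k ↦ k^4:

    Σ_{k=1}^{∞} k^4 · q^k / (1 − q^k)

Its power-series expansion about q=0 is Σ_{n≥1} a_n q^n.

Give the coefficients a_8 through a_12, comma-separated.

q^8  k|8↦f(k): 1:1 2:16 4:256 8:4096  a_8=4369
n=9: 1·9 3·3 9·1  f→[1+81+6561]=6643
d|10:{1,2,5,10}  Σf=1+16+625+10000=10642
q^11  k|11↦f(k): 11:14641 1:1  a_11=14642
n=12: 1·12 2·6 3·4 4·3 6·2 12·1  f→[1+16+81+256+1296+20736]=22386

4369, 6643, 10642, 14642, 22386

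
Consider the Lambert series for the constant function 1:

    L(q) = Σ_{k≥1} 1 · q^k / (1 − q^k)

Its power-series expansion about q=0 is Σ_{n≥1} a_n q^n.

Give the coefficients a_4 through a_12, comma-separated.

3, 2, 4, 2, 4, 3, 4, 2, 6

d|4:{1,2,4}  Σf=1+1+1=3
n=5: 5·1 1·5  f→[1+1]=2
n=6: 1·6 2·3 3·2 6·1  f→[1+1+1+1]=4
n=7: 7·1 1·7  f→[1+1]=2
d|8:{1,2,4,8}  Σf=1+1+1+1=4
d|9:{9,3,1}  Σf=1+1+1=3
[q^10] f(10)=1,f(5)=1,f(2)=1,f(1)=1 ⇒ 4
[q^11] f(11)=1,f(1)=1 ⇒ 2
n=12: 12·1 6·2 4·3 3·4 2·6 1·12  f→[1+1+1+1+1+1]=6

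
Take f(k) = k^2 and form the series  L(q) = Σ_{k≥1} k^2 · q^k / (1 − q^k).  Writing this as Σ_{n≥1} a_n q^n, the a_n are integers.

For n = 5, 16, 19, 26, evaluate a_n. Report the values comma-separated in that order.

n=5: 1·5 5·1  f→[1+25]=26
d|16:{16,8,4,2,1}  Σf=256+64+16+4+1=341
[q^19] f(1)=1,f(19)=361 ⇒ 362
[q^26] f(26)=676,f(13)=169,f(2)=4,f(1)=1 ⇒ 850

26, 341, 362, 850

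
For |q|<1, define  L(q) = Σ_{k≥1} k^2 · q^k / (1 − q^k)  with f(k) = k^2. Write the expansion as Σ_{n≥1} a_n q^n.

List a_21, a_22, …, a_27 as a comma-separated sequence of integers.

n=21: 1·21 3·7 7·3 21·1  f→[1+9+49+441]=500
q^22  k|22↦f(k): 1:1 2:4 11:121 22:484  a_22=610
[q^23] f(23)=529,f(1)=1 ⇒ 530
[q^24] f(1)=1,f(2)=4,f(3)=9,f(4)=16,f(6)=36,f(8)=64,f(12)=144,f(24)=576 ⇒ 850
n=25: 1·25 5·5 25·1  f→[1+25+625]=651
[q^26] f(1)=1,f(2)=4,f(13)=169,f(26)=676 ⇒ 850
q^27  k|27↦f(k): 1:1 3:9 9:81 27:729  a_27=820

500, 610, 530, 850, 651, 850, 820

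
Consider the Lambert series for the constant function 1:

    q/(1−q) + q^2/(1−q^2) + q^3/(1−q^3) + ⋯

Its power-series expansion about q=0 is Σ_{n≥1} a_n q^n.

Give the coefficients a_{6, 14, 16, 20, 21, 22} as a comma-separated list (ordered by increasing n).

4, 4, 5, 6, 4, 4

d|6:{6,3,2,1}  Σf=1+1+1+1=4
[q^14] f(1)=1,f(2)=1,f(7)=1,f(14)=1 ⇒ 4
[q^16] f(1)=1,f(2)=1,f(4)=1,f(8)=1,f(16)=1 ⇒ 5
[q^20] f(1)=1,f(2)=1,f(4)=1,f(5)=1,f(10)=1,f(20)=1 ⇒ 6
q^21  k|21↦f(k): 21:1 7:1 3:1 1:1  a_21=4
q^22  k|22↦f(k): 22:1 11:1 2:1 1:1  a_22=4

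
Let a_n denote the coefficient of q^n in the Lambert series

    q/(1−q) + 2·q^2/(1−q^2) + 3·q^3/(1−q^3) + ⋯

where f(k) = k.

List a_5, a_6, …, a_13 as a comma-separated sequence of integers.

6, 12, 8, 15, 13, 18, 12, 28, 14

q^5  k|5↦f(k): 5:5 1:1  a_5=6
d|6:{6,3,2,1}  Σf=6+3+2+1=12
n=7: 7·1 1·7  f→[7+1]=8
n=8: 1·8 2·4 4·2 8·1  f→[1+2+4+8]=15
d|9:{9,3,1}  Σf=9+3+1=13
d|10:{10,5,2,1}  Σf=10+5+2+1=18
d|11:{1,11}  Σf=1+11=12
q^12  k|12↦f(k): 1:1 2:2 3:3 4:4 6:6 12:12  a_12=28
d|13:{13,1}  Σf=13+1=14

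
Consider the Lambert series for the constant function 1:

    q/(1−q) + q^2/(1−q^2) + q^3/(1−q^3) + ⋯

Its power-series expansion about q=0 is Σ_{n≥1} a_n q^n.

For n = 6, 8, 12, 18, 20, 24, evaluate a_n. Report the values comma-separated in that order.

4, 4, 6, 6, 6, 8

d|6:{6,3,2,1}  Σf=1+1+1+1=4
d|8:{1,2,4,8}  Σf=1+1+1+1=4
d|12:{12,6,4,3,2,1}  Σf=1+1+1+1+1+1=6
d|18:{18,9,6,3,2,1}  Σf=1+1+1+1+1+1=6
n=20: 20·1 10·2 5·4 4·5 2·10 1·20  f→[1+1+1+1+1+1]=6
n=24: 24·1 12·2 8·3 6·4 4·6 3·8 2·12 1·24  f→[1+1+1+1+1+1+1+1]=8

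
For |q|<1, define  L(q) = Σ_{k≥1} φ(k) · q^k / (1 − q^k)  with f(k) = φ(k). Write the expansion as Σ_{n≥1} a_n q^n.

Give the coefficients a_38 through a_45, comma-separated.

[q^38] φ(38)=18,φ(19)=18,φ(2)=1,φ(1)=1 ⇒ 38
d|39:{1,3,13,39}  Σφ=1+2+12+24=39
n=40: 1·40 2·20 4·10 5·8 8·5 10·4 20·2 40·1  φ→[1+1+2+4+4+4+8+16]=40
[q^41] φ(1)=1,φ(41)=40 ⇒ 41
[q^42] φ(42)=12,φ(21)=12,φ(14)=6,φ(7)=6,φ(6)=2,φ(3)=2,φ(2)=1,φ(1)=1 ⇒ 42
q^43  k|43↦φ(k): 43:42 1:1  a_43=43
q^44  k|44↦φ(k): 44:20 22:10 11:10 4:2 2:1 1:1  a_44=44
n=45: 1·45 3·15 5·9 9·5 15·3 45·1  φ→[1+2+4+6+8+24]=45

38, 39, 40, 41, 42, 43, 44, 45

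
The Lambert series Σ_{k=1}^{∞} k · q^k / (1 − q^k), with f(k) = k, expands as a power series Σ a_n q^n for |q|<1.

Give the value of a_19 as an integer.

[q^19] f(19)=19,f(1)=1 ⇒ 20

a_19 = 20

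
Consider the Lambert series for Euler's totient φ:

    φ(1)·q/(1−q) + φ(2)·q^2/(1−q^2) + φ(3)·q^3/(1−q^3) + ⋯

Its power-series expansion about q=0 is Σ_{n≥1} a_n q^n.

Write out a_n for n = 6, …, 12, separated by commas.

[q^6] φ(6)=2,φ(3)=2,φ(2)=1,φ(1)=1 ⇒ 6
d|7:{7,1}  Σφ=6+1=7
q^8  k|8↦φ(k): 1:1 2:1 4:2 8:4  a_8=8
d|9:{1,3,9}  Σφ=1+2+6=9
q^10  k|10↦φ(k): 1:1 2:1 5:4 10:4  a_10=10
n=11: 1·11 11·1  φ→[1+10]=11
n=12: 1·12 2·6 3·4 4·3 6·2 12·1  φ→[1+1+2+2+2+4]=12

6, 7, 8, 9, 10, 11, 12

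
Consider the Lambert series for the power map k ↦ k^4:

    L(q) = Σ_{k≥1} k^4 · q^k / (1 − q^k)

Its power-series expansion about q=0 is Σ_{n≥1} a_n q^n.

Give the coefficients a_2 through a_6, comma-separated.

d|2:{1,2}  Σf=1+16=17
q^3  k|3↦f(k): 3:81 1:1  a_3=82
q^4  k|4↦f(k): 1:1 2:16 4:256  a_4=273
d|5:{1,5}  Σf=1+625=626
q^6  k|6↦f(k): 1:1 2:16 3:81 6:1296  a_6=1394

17, 82, 273, 626, 1394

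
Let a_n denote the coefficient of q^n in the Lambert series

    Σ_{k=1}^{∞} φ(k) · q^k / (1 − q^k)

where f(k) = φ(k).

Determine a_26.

d|26:{1,2,13,26}  Σφ=1+1+12+12=26

a_26 = 26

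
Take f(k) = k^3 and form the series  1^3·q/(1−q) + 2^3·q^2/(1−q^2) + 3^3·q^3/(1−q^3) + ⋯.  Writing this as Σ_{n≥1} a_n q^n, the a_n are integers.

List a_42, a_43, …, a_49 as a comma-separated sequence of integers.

86688, 79508, 97236, 95382, 109512, 103824, 131068, 117993

n=42: 42·1 21·2 14·3 7·6 6·7 3·14 2·21 1·42  f→[74088+9261+2744+343+216+27+8+1]=86688
n=43: 1·43 43·1  f→[1+79507]=79508
q^44  k|44↦f(k): 44:85184 22:10648 11:1331 4:64 2:8 1:1  a_44=97236
d|45:{1,3,5,9,15,45}  Σf=1+27+125+729+3375+91125=95382
d|46:{1,2,23,46}  Σf=1+8+12167+97336=109512
n=47: 1·47 47·1  f→[1+103823]=103824
q^48  k|48↦f(k): 48:110592 24:13824 16:4096 12:1728 8:512 6:216 4:64 3:27 2:8 1:1  a_48=131068
q^49  k|49↦f(k): 1:1 7:343 49:117649  a_49=117993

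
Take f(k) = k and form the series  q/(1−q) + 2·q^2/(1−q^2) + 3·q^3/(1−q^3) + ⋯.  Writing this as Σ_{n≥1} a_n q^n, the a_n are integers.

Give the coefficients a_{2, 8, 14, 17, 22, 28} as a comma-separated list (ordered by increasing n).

3, 15, 24, 18, 36, 56

d|2:{1,2}  Σf=1+2=3
d|8:{8,4,2,1}  Σf=8+4+2+1=15
q^14  k|14↦f(k): 1:1 2:2 7:7 14:14  a_14=24
q^17  k|17↦f(k): 17:17 1:1  a_17=18
d|22:{22,11,2,1}  Σf=22+11+2+1=36
n=28: 1·28 2·14 4·7 7·4 14·2 28·1  f→[1+2+4+7+14+28]=56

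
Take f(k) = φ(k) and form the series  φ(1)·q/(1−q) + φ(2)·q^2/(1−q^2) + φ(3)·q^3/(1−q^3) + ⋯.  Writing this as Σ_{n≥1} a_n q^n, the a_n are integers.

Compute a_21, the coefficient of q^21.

q^21  k|21↦φ(k): 21:12 7:6 3:2 1:1  a_21=21

a_21 = 21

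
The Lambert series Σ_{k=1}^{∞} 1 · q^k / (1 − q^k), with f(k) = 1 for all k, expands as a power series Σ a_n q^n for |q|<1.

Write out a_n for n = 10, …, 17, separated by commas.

n=10: 10·1 5·2 2·5 1·10  f→[1+1+1+1]=4
q^11  k|11↦f(k): 1:1 11:1  a_11=2
d|12:{1,2,3,4,6,12}  Σf=1+1+1+1+1+1=6
n=13: 1·13 13·1  f→[1+1]=2
[q^14] f(1)=1,f(2)=1,f(7)=1,f(14)=1 ⇒ 4
d|15:{15,5,3,1}  Σf=1+1+1+1=4
q^16  k|16↦f(k): 1:1 2:1 4:1 8:1 16:1  a_16=5
d|17:{1,17}  Σf=1+1=2

4, 2, 6, 2, 4, 4, 5, 2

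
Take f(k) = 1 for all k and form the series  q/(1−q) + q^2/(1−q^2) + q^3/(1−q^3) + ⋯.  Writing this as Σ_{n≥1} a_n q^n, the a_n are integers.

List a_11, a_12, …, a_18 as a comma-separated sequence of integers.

[q^11] f(11)=1,f(1)=1 ⇒ 2
d|12:{12,6,4,3,2,1}  Σf=1+1+1+1+1+1=6
n=13: 13·1 1·13  f→[1+1]=2
q^14  k|14↦f(k): 1:1 2:1 7:1 14:1  a_14=4
n=15: 1·15 3·5 5·3 15·1  f→[1+1+1+1]=4
d|16:{1,2,4,8,16}  Σf=1+1+1+1+1=5
d|17:{17,1}  Σf=1+1=2
d|18:{1,2,3,6,9,18}  Σf=1+1+1+1+1+1=6

2, 6, 2, 4, 4, 5, 2, 6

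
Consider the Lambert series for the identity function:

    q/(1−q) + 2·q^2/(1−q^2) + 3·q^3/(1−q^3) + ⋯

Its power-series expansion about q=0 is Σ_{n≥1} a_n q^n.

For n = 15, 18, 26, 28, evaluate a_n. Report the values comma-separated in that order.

n=15: 15·1 5·3 3·5 1·15  f→[15+5+3+1]=24
[q^18] f(1)=1,f(2)=2,f(3)=3,f(6)=6,f(9)=9,f(18)=18 ⇒ 39
q^26  k|26↦f(k): 1:1 2:2 13:13 26:26  a_26=42
[q^28] f(28)=28,f(14)=14,f(7)=7,f(4)=4,f(2)=2,f(1)=1 ⇒ 56

24, 39, 42, 56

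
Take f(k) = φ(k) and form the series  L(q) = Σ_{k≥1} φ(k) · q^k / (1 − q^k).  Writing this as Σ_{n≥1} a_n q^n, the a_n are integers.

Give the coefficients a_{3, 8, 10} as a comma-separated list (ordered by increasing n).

n=3: 3·1 1·3  φ→[2+1]=3
[q^8] φ(1)=1,φ(2)=1,φ(4)=2,φ(8)=4 ⇒ 8
d|10:{10,5,2,1}  Σφ=4+4+1+1=10

3, 8, 10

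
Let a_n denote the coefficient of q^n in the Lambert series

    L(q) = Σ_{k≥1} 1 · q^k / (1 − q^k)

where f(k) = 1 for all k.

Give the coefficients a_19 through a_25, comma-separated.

[q^19] f(19)=1,f(1)=1 ⇒ 2
n=20: 20·1 10·2 5·4 4·5 2·10 1·20  f→[1+1+1+1+1+1]=6
d|21:{21,7,3,1}  Σf=1+1+1+1=4
q^22  k|22↦f(k): 22:1 11:1 2:1 1:1  a_22=4
d|23:{1,23}  Σf=1+1=2
[q^24] f(1)=1,f(2)=1,f(3)=1,f(4)=1,f(6)=1,f(8)=1,f(12)=1,f(24)=1 ⇒ 8
[q^25] f(1)=1,f(5)=1,f(25)=1 ⇒ 3

2, 6, 4, 4, 2, 8, 3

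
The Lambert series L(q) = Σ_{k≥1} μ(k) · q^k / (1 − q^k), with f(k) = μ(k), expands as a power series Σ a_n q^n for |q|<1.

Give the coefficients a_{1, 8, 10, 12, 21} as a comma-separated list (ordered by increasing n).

1, 0, 0, 0, 0

[q^1] μ(1)=1 ⇒ 1
n=8: 8·1 4·2 2·4 1·8  μ→[0+0+(-1)+1]=0
[q^10] μ(1)=1,μ(2)=-1,μ(5)=-1,μ(10)=1 ⇒ 0
n=12: 1·12 2·6 3·4 4·3 6·2 12·1  μ→[1+(-1)+(-1)+0+1+0]=0
[q^21] μ(21)=1,μ(7)=-1,μ(3)=-1,μ(1)=1 ⇒ 0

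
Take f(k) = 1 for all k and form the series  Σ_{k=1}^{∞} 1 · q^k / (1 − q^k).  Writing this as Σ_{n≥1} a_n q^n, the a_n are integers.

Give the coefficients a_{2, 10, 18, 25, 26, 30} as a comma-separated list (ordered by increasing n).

2, 4, 6, 3, 4, 8

n=2: 1·2 2·1  f→[1+1]=2
d|10:{1,2,5,10}  Σf=1+1+1+1=4
d|18:{18,9,6,3,2,1}  Σf=1+1+1+1+1+1=6
q^25  k|25↦f(k): 1:1 5:1 25:1  a_25=3
q^26  k|26↦f(k): 26:1 13:1 2:1 1:1  a_26=4
d|30:{30,15,10,6,5,3,2,1}  Σf=1+1+1+1+1+1+1+1=8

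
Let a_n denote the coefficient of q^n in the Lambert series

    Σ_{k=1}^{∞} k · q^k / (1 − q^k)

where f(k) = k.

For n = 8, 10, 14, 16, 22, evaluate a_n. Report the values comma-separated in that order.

[q^8] f(8)=8,f(4)=4,f(2)=2,f(1)=1 ⇒ 15
[q^10] f(1)=1,f(2)=2,f(5)=5,f(10)=10 ⇒ 18
[q^14] f(1)=1,f(2)=2,f(7)=7,f(14)=14 ⇒ 24
[q^16] f(16)=16,f(8)=8,f(4)=4,f(2)=2,f(1)=1 ⇒ 31
d|22:{22,11,2,1}  Σf=22+11+2+1=36

15, 18, 24, 31, 36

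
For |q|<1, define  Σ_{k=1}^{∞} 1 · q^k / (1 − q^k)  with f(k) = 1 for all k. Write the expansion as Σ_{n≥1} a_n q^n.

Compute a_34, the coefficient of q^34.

n=34: 1·34 2·17 17·2 34·1  f→[1+1+1+1]=4

a_34 = 4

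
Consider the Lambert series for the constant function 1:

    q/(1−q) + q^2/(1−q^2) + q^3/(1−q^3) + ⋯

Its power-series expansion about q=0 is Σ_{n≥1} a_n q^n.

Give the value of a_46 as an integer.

a_46 = 4

d|46:{1,2,23,46}  Σf=1+1+1+1=4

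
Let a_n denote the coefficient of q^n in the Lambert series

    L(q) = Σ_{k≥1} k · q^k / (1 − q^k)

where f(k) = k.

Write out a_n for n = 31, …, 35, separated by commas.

[q^31] f(1)=1,f(31)=31 ⇒ 32
n=32: 1·32 2·16 4·8 8·4 16·2 32·1  f→[1+2+4+8+16+32]=63
d|33:{1,3,11,33}  Σf=1+3+11+33=48
q^34  k|34↦f(k): 34:34 17:17 2:2 1:1  a_34=54
q^35  k|35↦f(k): 1:1 5:5 7:7 35:35  a_35=48

32, 63, 48, 54, 48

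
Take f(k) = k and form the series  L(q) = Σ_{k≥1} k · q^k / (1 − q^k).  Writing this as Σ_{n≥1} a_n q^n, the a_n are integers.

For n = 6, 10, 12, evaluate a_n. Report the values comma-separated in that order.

[q^6] f(1)=1,f(2)=2,f(3)=3,f(6)=6 ⇒ 12
d|10:{1,2,5,10}  Σf=1+2+5+10=18
d|12:{1,2,3,4,6,12}  Σf=1+2+3+4+6+12=28

12, 18, 28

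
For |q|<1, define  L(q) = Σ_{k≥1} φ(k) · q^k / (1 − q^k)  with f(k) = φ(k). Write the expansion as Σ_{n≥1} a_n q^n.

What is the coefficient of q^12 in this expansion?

[q^12] φ(1)=1,φ(2)=1,φ(3)=2,φ(4)=2,φ(6)=2,φ(12)=4 ⇒ 12

a_12 = 12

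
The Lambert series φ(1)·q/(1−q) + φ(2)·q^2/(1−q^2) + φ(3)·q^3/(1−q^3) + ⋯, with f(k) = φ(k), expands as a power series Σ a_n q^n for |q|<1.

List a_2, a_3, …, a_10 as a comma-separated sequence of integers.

q^2  k|2↦φ(k): 1:1 2:1  a_2=2
q^3  k|3↦φ(k): 3:2 1:1  a_3=3
n=4: 1·4 2·2 4·1  φ→[1+1+2]=4
q^5  k|5↦φ(k): 5:4 1:1  a_5=5
n=6: 1·6 2·3 3·2 6·1  φ→[1+1+2+2]=6
n=7: 1·7 7·1  φ→[1+6]=7
[q^8] φ(1)=1,φ(2)=1,φ(4)=2,φ(8)=4 ⇒ 8
n=9: 1·9 3·3 9·1  φ→[1+2+6]=9
[q^10] φ(10)=4,φ(5)=4,φ(2)=1,φ(1)=1 ⇒ 10

2, 3, 4, 5, 6, 7, 8, 9, 10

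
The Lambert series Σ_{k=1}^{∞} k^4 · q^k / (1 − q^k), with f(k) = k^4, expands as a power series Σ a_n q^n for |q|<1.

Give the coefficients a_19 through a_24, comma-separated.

q^19  k|19↦f(k): 19:130321 1:1  a_19=130322
q^20  k|20↦f(k): 1:1 2:16 4:256 5:625 10:10000 20:160000  a_20=170898
d|21:{1,3,7,21}  Σf=1+81+2401+194481=196964
n=22: 1·22 2·11 11·2 22·1  f→[1+16+14641+234256]=248914
d|23:{23,1}  Σf=279841+1=279842
[q^24] f(1)=1,f(2)=16,f(3)=81,f(4)=256,f(6)=1296,f(8)=4096,f(12)=20736,f(24)=331776 ⇒ 358258

130322, 170898, 196964, 248914, 279842, 358258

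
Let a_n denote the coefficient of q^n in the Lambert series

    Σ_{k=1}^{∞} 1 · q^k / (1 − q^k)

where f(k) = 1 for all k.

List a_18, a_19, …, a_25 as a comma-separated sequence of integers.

6, 2, 6, 4, 4, 2, 8, 3

n=18: 18·1 9·2 6·3 3·6 2·9 1·18  f→[1+1+1+1+1+1]=6
d|19:{19,1}  Σf=1+1=2
n=20: 1·20 2·10 4·5 5·4 10·2 20·1  f→[1+1+1+1+1+1]=6
n=21: 21·1 7·3 3·7 1·21  f→[1+1+1+1]=4
d|22:{1,2,11,22}  Σf=1+1+1+1=4
n=23: 1·23 23·1  f→[1+1]=2
n=24: 24·1 12·2 8·3 6·4 4·6 3·8 2·12 1·24  f→[1+1+1+1+1+1+1+1]=8
d|25:{25,5,1}  Σf=1+1+1=3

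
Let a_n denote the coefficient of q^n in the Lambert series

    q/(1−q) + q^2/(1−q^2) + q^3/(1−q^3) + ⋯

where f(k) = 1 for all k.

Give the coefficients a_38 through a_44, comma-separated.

4, 4, 8, 2, 8, 2, 6

q^38  k|38↦f(k): 38:1 19:1 2:1 1:1  a_38=4
d|39:{39,13,3,1}  Σf=1+1+1+1=4
[q^40] f(40)=1,f(20)=1,f(10)=1,f(8)=1,f(5)=1,f(4)=1,f(2)=1,f(1)=1 ⇒ 8
q^41  k|41↦f(k): 41:1 1:1  a_41=2
[q^42] f(42)=1,f(21)=1,f(14)=1,f(7)=1,f(6)=1,f(3)=1,f(2)=1,f(1)=1 ⇒ 8
[q^43] f(1)=1,f(43)=1 ⇒ 2
d|44:{1,2,4,11,22,44}  Σf=1+1+1+1+1+1=6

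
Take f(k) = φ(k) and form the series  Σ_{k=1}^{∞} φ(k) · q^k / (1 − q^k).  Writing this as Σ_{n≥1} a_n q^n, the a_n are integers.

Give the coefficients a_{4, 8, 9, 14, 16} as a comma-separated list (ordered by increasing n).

[q^4] φ(4)=2,φ(2)=1,φ(1)=1 ⇒ 4
n=8: 8·1 4·2 2·4 1·8  φ→[4+2+1+1]=8
[q^9] φ(9)=6,φ(3)=2,φ(1)=1 ⇒ 9
n=14: 1·14 2·7 7·2 14·1  φ→[1+1+6+6]=14
[q^16] φ(1)=1,φ(2)=1,φ(4)=2,φ(8)=4,φ(16)=8 ⇒ 16

4, 8, 9, 14, 16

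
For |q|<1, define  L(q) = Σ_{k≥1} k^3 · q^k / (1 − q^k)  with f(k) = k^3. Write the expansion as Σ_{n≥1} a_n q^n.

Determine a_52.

a_52 = 160454

n=52: 1·52 2·26 4·13 13·4 26·2 52·1  f→[1+8+64+2197+17576+140608]=160454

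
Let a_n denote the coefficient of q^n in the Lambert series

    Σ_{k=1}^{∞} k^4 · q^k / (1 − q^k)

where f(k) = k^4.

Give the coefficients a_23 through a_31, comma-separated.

279842, 358258, 391251, 485554, 538084, 655746, 707282, 872644, 923522

d|23:{23,1}  Σf=279841+1=279842
n=24: 24·1 12·2 8·3 6·4 4·6 3·8 2·12 1·24  f→[331776+20736+4096+1296+256+81+16+1]=358258
q^25  k|25↦f(k): 25:390625 5:625 1:1  a_25=391251
q^26  k|26↦f(k): 26:456976 13:28561 2:16 1:1  a_26=485554
[q^27] f(27)=531441,f(9)=6561,f(3)=81,f(1)=1 ⇒ 538084
[q^28] f(28)=614656,f(14)=38416,f(7)=2401,f(4)=256,f(2)=16,f(1)=1 ⇒ 655746
d|29:{1,29}  Σf=1+707281=707282
q^30  k|30↦f(k): 1:1 2:16 3:81 5:625 6:1296 10:10000 15:50625 30:810000  a_30=872644
[q^31] f(31)=923521,f(1)=1 ⇒ 923522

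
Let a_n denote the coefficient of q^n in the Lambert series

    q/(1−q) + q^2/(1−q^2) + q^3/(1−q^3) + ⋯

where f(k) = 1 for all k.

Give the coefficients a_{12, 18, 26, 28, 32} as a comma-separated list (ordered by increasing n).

6, 6, 4, 6, 6

[q^12] f(12)=1,f(6)=1,f(4)=1,f(3)=1,f(2)=1,f(1)=1 ⇒ 6
q^18  k|18↦f(k): 1:1 2:1 3:1 6:1 9:1 18:1  a_18=6
n=26: 1·26 2·13 13·2 26·1  f→[1+1+1+1]=4
d|28:{1,2,4,7,14,28}  Σf=1+1+1+1+1+1=6
q^32  k|32↦f(k): 32:1 16:1 8:1 4:1 2:1 1:1  a_32=6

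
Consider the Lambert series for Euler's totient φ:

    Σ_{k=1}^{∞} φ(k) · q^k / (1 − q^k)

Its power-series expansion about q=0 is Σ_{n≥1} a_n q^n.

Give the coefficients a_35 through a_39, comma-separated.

[q^35] φ(1)=1,φ(5)=4,φ(7)=6,φ(35)=24 ⇒ 35
d|36:{1,2,3,4,6,9,12,18,36}  Σφ=1+1+2+2+2+6+4+6+12=36
n=37: 1·37 37·1  φ→[1+36]=37
n=38: 1·38 2·19 19·2 38·1  φ→[1+1+18+18]=38
q^39  k|39↦φ(k): 1:1 3:2 13:12 39:24  a_39=39

35, 36, 37, 38, 39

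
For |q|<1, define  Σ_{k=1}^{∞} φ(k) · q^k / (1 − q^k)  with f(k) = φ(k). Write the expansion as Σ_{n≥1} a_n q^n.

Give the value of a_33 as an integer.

n=33: 1·33 3·11 11·3 33·1  φ→[1+2+10+20]=33

a_33 = 33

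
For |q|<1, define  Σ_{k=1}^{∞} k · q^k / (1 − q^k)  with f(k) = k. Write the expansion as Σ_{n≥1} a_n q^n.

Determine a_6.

d|6:{6,3,2,1}  Σf=6+3+2+1=12

a_6 = 12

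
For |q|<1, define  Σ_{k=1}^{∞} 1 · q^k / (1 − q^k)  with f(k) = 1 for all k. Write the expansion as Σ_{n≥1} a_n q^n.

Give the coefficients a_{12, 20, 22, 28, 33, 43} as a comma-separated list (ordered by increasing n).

6, 6, 4, 6, 4, 2

d|12:{12,6,4,3,2,1}  Σf=1+1+1+1+1+1=6
[q^20] f(1)=1,f(2)=1,f(4)=1,f(5)=1,f(10)=1,f(20)=1 ⇒ 6
q^22  k|22↦f(k): 1:1 2:1 11:1 22:1  a_22=4
[q^28] f(28)=1,f(14)=1,f(7)=1,f(4)=1,f(2)=1,f(1)=1 ⇒ 6
[q^33] f(1)=1,f(3)=1,f(11)=1,f(33)=1 ⇒ 4
d|43:{1,43}  Σf=1+1=2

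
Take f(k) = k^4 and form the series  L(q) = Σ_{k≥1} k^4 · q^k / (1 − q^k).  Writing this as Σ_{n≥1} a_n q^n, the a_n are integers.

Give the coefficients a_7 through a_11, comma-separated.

2402, 4369, 6643, 10642, 14642

d|7:{1,7}  Σf=1+2401=2402
q^8  k|8↦f(k): 8:4096 4:256 2:16 1:1  a_8=4369
d|9:{1,3,9}  Σf=1+81+6561=6643
[q^10] f(10)=10000,f(5)=625,f(2)=16,f(1)=1 ⇒ 10642
n=11: 1·11 11·1  f→[1+14641]=14642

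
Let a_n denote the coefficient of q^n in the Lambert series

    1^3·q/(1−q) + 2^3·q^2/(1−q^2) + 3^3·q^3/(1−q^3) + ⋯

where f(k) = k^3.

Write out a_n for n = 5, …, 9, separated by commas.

[q^5] f(5)=125,f(1)=1 ⇒ 126
n=6: 1·6 2·3 3·2 6·1  f→[1+8+27+216]=252
[q^7] f(1)=1,f(7)=343 ⇒ 344
n=8: 8·1 4·2 2·4 1·8  f→[512+64+8+1]=585
d|9:{9,3,1}  Σf=729+27+1=757

126, 252, 344, 585, 757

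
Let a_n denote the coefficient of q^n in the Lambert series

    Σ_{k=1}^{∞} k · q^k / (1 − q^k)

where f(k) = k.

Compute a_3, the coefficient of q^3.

q^3  k|3↦f(k): 1:1 3:3  a_3=4

a_3 = 4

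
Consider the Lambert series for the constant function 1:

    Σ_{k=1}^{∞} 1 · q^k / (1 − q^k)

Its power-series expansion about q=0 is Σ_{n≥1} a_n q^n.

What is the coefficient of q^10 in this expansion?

q^10  k|10↦f(k): 10:1 5:1 2:1 1:1  a_10=4

a_10 = 4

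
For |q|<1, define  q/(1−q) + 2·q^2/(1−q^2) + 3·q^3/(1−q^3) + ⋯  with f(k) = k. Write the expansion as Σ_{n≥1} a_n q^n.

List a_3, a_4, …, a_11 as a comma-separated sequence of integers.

n=3: 1·3 3·1  f→[1+3]=4
q^4  k|4↦f(k): 1:1 2:2 4:4  a_4=7
n=5: 5·1 1·5  f→[5+1]=6
q^6  k|6↦f(k): 6:6 3:3 2:2 1:1  a_6=12
[q^7] f(1)=1,f(7)=7 ⇒ 8
q^8  k|8↦f(k): 8:8 4:4 2:2 1:1  a_8=15
q^9  k|9↦f(k): 9:9 3:3 1:1  a_9=13
d|10:{1,2,5,10}  Σf=1+2+5+10=18
q^11  k|11↦f(k): 11:11 1:1  a_11=12

4, 7, 6, 12, 8, 15, 13, 18, 12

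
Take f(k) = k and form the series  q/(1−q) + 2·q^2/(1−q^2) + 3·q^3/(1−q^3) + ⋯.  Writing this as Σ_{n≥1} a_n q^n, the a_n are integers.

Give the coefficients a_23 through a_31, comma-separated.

d|23:{23,1}  Σf=23+1=24
[q^24] f(24)=24,f(12)=12,f(8)=8,f(6)=6,f(4)=4,f(3)=3,f(2)=2,f(1)=1 ⇒ 60
d|25:{25,5,1}  Σf=25+5+1=31
d|26:{26,13,2,1}  Σf=26+13+2+1=42
d|27:{1,3,9,27}  Σf=1+3+9+27=40
q^28  k|28↦f(k): 1:1 2:2 4:4 7:7 14:14 28:28  a_28=56
d|29:{1,29}  Σf=1+29=30
n=30: 30·1 15·2 10·3 6·5 5·6 3·10 2·15 1·30  f→[30+15+10+6+5+3+2+1]=72
n=31: 31·1 1·31  f→[31+1]=32

24, 60, 31, 42, 40, 56, 30, 72, 32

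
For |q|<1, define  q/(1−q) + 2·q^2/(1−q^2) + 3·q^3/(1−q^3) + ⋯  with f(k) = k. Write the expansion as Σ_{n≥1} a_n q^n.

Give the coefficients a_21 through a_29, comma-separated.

32, 36, 24, 60, 31, 42, 40, 56, 30

q^21  k|21↦f(k): 1:1 3:3 7:7 21:21  a_21=32
d|22:{1,2,11,22}  Σf=1+2+11+22=36
n=23: 23·1 1·23  f→[23+1]=24
q^24  k|24↦f(k): 1:1 2:2 3:3 4:4 6:6 8:8 12:12 24:24  a_24=60
n=25: 1·25 5·5 25·1  f→[1+5+25]=31
d|26:{26,13,2,1}  Σf=26+13+2+1=42
q^27  k|27↦f(k): 27:27 9:9 3:3 1:1  a_27=40
q^28  k|28↦f(k): 1:1 2:2 4:4 7:7 14:14 28:28  a_28=56
n=29: 29·1 1·29  f→[29+1]=30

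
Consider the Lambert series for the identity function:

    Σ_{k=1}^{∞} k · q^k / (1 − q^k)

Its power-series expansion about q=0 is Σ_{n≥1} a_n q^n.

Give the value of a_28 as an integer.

a_28 = 56

q^28  k|28↦f(k): 1:1 2:2 4:4 7:7 14:14 28:28  a_28=56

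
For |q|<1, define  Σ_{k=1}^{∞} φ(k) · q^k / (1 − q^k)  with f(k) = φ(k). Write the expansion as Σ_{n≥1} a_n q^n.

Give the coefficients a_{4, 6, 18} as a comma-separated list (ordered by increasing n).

d|4:{4,2,1}  Σφ=2+1+1=4
[q^6] φ(1)=1,φ(2)=1,φ(3)=2,φ(6)=2 ⇒ 6
n=18: 1·18 2·9 3·6 6·3 9·2 18·1  φ→[1+1+2+2+6+6]=18

4, 6, 18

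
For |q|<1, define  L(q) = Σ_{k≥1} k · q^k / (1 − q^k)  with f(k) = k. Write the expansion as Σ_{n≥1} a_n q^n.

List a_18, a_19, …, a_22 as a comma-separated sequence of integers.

39, 20, 42, 32, 36

q^18  k|18↦f(k): 1:1 2:2 3:3 6:6 9:9 18:18  a_18=39
q^19  k|19↦f(k): 19:19 1:1  a_19=20
n=20: 1·20 2·10 4·5 5·4 10·2 20·1  f→[1+2+4+5+10+20]=42
[q^21] f(21)=21,f(7)=7,f(3)=3,f(1)=1 ⇒ 32
d|22:{22,11,2,1}  Σf=22+11+2+1=36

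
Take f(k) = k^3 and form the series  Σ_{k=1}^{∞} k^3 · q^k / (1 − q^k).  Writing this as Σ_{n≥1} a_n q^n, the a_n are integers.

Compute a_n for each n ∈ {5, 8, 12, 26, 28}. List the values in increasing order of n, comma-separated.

126, 585, 2044, 19782, 25112

[q^5] f(5)=125,f(1)=1 ⇒ 126
n=8: 1·8 2·4 4·2 8·1  f→[1+8+64+512]=585
n=12: 12·1 6·2 4·3 3·4 2·6 1·12  f→[1728+216+64+27+8+1]=2044
[q^26] f(26)=17576,f(13)=2197,f(2)=8,f(1)=1 ⇒ 19782
n=28: 28·1 14·2 7·4 4·7 2·14 1·28  f→[21952+2744+343+64+8+1]=25112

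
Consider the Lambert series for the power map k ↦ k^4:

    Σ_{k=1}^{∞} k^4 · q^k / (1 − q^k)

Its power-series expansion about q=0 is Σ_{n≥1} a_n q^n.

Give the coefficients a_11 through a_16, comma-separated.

14642, 22386, 28562, 40834, 51332, 69905

q^11  k|11↦f(k): 11:14641 1:1  a_11=14642
[q^12] f(1)=1,f(2)=16,f(3)=81,f(4)=256,f(6)=1296,f(12)=20736 ⇒ 22386
d|13:{13,1}  Σf=28561+1=28562
q^14  k|14↦f(k): 1:1 2:16 7:2401 14:38416  a_14=40834
n=15: 15·1 5·3 3·5 1·15  f→[50625+625+81+1]=51332
n=16: 1·16 2·8 4·4 8·2 16·1  f→[1+16+256+4096+65536]=69905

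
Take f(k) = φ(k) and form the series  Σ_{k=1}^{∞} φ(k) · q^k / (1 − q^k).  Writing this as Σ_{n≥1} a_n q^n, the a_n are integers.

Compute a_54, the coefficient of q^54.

q^54  k|54↦φ(k): 54:18 27:18 18:6 9:6 6:2 3:2 2:1 1:1  a_54=54

a_54 = 54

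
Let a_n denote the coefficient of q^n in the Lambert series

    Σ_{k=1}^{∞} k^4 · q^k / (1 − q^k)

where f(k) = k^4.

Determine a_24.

a_24 = 358258

d|24:{1,2,3,4,6,8,12,24}  Σf=1+16+81+256+1296+4096+20736+331776=358258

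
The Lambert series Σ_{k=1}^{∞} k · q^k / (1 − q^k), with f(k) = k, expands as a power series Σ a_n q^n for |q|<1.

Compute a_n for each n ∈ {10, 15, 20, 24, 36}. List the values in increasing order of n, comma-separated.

[q^10] f(1)=1,f(2)=2,f(5)=5,f(10)=10 ⇒ 18
q^15  k|15↦f(k): 15:15 5:5 3:3 1:1  a_15=24
d|20:{1,2,4,5,10,20}  Σf=1+2+4+5+10+20=42
d|24:{24,12,8,6,4,3,2,1}  Σf=24+12+8+6+4+3+2+1=60
[q^36] f(1)=1,f(2)=2,f(3)=3,f(4)=4,f(6)=6,f(9)=9,f(12)=12,f(18)=18,f(36)=36 ⇒ 91

18, 24, 42, 60, 91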